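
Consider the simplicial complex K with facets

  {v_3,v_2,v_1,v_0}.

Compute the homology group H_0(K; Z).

Fix the vertex order v_0 < v_1 < v_2 < v_3 and write every simplex with vertices in increasing order. Then dim K = 3 and the simplices of K are:

  0-simplices (4): [v_0], [v_1], [v_2], [v_3]
  1-simplices (6): [v_0,v_1], [v_0,v_2], [v_0,v_3], [v_1,v_2], [v_1,v_3], [v_2,v_3]
  2-simplices (4): [v_0,v_1,v_2], [v_0,v_1,v_3], [v_0,v_2,v_3], [v_1,v_2,v_3]
  3-simplices (1): [v_0,v_1,v_2,v_3]

Hence C_0 ≅ Z^4, C_1 ≅ Z^6, C_2 ≅ Z^4, C_3 ≅ Z^1.

The boundary map ∂_1: C_1 → C_0 sends each edge [p,q] (with p < q) to q − p.
As a 4×6 matrix over Z this has rank 3, with invariant factors (1,1,1).

Boundary ∂_2: C_2 → C_1 maps a triangle to the signed sum of its edges. For instance
  ∂[v_1,v_2,v_3] = [v_2,v_3] − [v_1,v_3] + [v_1,v_2],
  ∂[v_0,v_1,v_3] = [v_1,v_3] − [v_0,v_3] + [v_0,v_1].
The resulting 6×4 matrix has rank 3, and its Smith normal form has invariant factors (1,1,1).

The boundary map ∂_3: C_3 → C_2 sends each 3-simplex σ to the alternating sum Σ_i (−1)^i (σ with its i-th vertex removed). For instance
  ∂[v_0,v_1,v_2,v_3] = [v_1,v_2,v_3] − [v_0,v_2,v_3] + [v_0,v_1,v_3] − [v_0,v_1,v_2].
The resulting 4×1 matrix has rank 1, and its Smith normal form has invariant factors (1).

Reading off H_k = ker ∂_k / im ∂_{k+1}:

  H_0: rank C_0 − rank ∂_1 = 4 − 3 = 1, and the invariant factors of ∂_1 are all 1, so H_0 ≅ Z.

H_0 = Z.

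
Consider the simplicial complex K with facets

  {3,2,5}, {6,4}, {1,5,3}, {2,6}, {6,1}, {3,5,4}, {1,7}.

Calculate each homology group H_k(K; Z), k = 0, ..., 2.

Order the vertices as 1 < 2 < 3 < 4 < 5 < 6 < 7. Listing each simplex with vertices in this order, K has dimension 2 with simplices:

  0-simplices (7): [1], [2], [3], [4], [5], [6], [7]
  1-simplices (11): [1,3], [1,5], [1,6], [1,7], [2,3], [2,5], [2,6], [3,4], [3,5], [4,5], [4,6]
  2-simplices (3): [1,3,5], [2,3,5], [3,4,5]

giving chain groups C_0 ≅ Z^7, C_1 ≅ Z^11, C_2 ≅ Z^3.

The boundary map ∂_1: C_1 → C_0 sends each edge [p,q] (with p < q) to q − p. For instance
  ∂[2,6] = [6] − [2].
As a 7×11 matrix over Z this has rank 6, with invariant factors (1,1,1,1,1,1).

The boundary map ∂_2: C_2 → C_1 acts by ∂[p,q,r] = [q,r] − [p,r] + [p,q]. For instance
  ∂[1,3,5] = [3,5] − [1,5] + [1,3],
  ∂[3,4,5] = [4,5] − [3,5] + [3,4].
The resulting 11×3 matrix has rank 3, and its Smith normal form has invariant factors (1,1,1).

Computing H_k = (kernel of ∂_k) / (image of ∂_{k+1}):

  H_0: rank C_0 − rank ∂_1 = 7 − 6 = 1, and the invariant factors of ∂_1 are all 1, so H_0 ≅ Z.
  H_1: rank ker ∂_1 − rank ∂_2 = (11 − 6) − 3 = 2, and the invariant factors of ∂_2 are all 1, so H_1 ≅ Z^2.
  H_2: rank ker ∂_2 − rank ∂_3 = (3 − 3) − 0 = 0, and there is no ∂_3, so H_2 ≅ 0.

H_0 ≅ Z,  H_1 ≅ Z^2,  H_2 = 0.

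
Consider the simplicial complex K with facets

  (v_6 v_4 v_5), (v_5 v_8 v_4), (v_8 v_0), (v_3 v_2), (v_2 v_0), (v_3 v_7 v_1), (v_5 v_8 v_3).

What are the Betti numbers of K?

b_0 = 1, b_1 = 1, b_2 = 0.

Fix the vertex order v_0 < v_1 < v_2 < v_3 < v_4 < v_5 < v_6 < v_7 < v_8 and write every simplex with vertices in increasing order. Then dim K = 2 and the simplices of K are:

  0-simplices (9): [v_0], [v_1], [v_2], [v_3], [v_4], [v_5], [v_6], [v_7], [v_8]
  1-simplices (13): [v_0,v_2], [v_0,v_8], [v_1,v_3], [v_1,v_7], [v_2,v_3], [v_3,v_5], [v_3,v_7], [v_3,v_8], [v_4,v_5], [v_4,v_6], [v_4,v_8], [v_5,v_6], [v_5,v_8]
  2-simplices (4): [v_1,v_3,v_7], [v_3,v_5,v_8], [v_4,v_5,v_6], [v_4,v_5,v_8]

giving chain groups C_0 ≅ Z^9, C_1 ≅ Z^13, C_2 ≅ Z^4.

∂_1: C_1 → C_0 maps an edge to its endpoints' difference, ∂[p,q] = q − p. For instance
  ∂[v_4,v_5] = [v_5] − [v_4].
The 9×13 boundary matrix has rank 8 and Smith normal form diag(1,1,1,1,1,1,1,1).

Boundary ∂_2: C_2 → C_1 acts by ∂[p,q,r] = [q,r] − [p,r] + [p,q]. For instance
  ∂[v_3,v_5,v_8] = [v_5,v_8] − [v_3,v_8] + [v_3,v_5],
  ∂[v_4,v_5,v_6] = [v_5,v_6] − [v_4,v_6] + [v_4,v_5].
The resulting 13×4 matrix has rank 4, and its Smith normal form has invariant factors (1,1,1,1).

From H_k ≅ ker(∂_k) / im(∂_{k+1}) we obtain:

  H_0: rank C_0 − rank ∂_1 = 9 − 8 = 1, and the invariant factors of ∂_1 are all 1, so H_0 = Z.
  H_1: rank ker ∂_1 − rank ∂_2 = (13 − 8) − 4 = 1, and the invariant factors of ∂_2 are all 1, so H_1 = Z.
  H_2: rank ker ∂_2 − rank ∂_3 = (4 − 4) − 0 = 0, and there is no ∂_3, so H_2 = 0.

Hence the Betti numbers are b_0 = 1, b_1 = 1, b_2 = 0.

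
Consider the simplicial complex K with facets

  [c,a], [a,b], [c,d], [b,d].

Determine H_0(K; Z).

Take the total order a < b < c < d on the vertex set. Then K (dimension 1) consists of the simplices:

  0-simplices (4): a, b, c, d
  1-simplices (4): ab, ac, bd, cd

so the chain groups are C_0 ≅ Z^4, C_1 ≅ Z^4.

∂_1: C_1 → C_0 is given by ∂[p,q] = [q] − [p]. For instance
  ∂cd = d − c.
As a 4×4 matrix over Z this has rank 3, with invariant factors (1,1,1).

From H_k ≅ ker(∂_k) / im(∂_{k+1}) we obtain:

  H_0: rank C_0 − rank ∂_1 = 4 − 3 = 1, and the invariant factors of ∂_1 are all 1, so H_0 ≅ Z.

H_0 ≅ Z.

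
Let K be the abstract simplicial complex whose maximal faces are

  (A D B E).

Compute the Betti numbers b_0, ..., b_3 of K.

Order the vertices as A < B < D < E. Listing each simplex with vertices in this order, K has dimension 3 with simplices:

  0-simplices (4): A, B, D, E
  1-simplices (6): AB, AD, AE, BD, BE, DE
  2-simplices (4): ABD, ABE, ADE, BDE
  3-simplices (1): ABDE

Hence C_0 ≅ Z^4, C_1 ≅ Z^6, C_2 ≅ Z^4, C_3 ≅ Z^1.

The boundary map ∂_1: C_1 → C_0 is given by ∂[p,q] = [q] − [p]. For instance
  ∂AD = D − A.
This gives a 4×6 integer matrix of rank 3; reducing to Smith normal form yields diagonal entries (1,1,1).

Boundary ∂_2: C_2 → C_1 maps a triangle to the signed sum of its edges. For instance
  ∂BDE = DE − BE + BD,
  ∂ADE = DE − AE + AD.
This gives a 6×4 integer matrix of rank 3; reducing to Smith normal form yields diagonal entries (1,1,1).

∂_3: C_3 → C_2 sends each 3-simplex σ to the alternating sum Σ_i (−1)^i (σ with its i-th vertex removed). For instance
  ∂ABDE = BDE − ADE + ABE − ABD.
As a 4×1 matrix over Z this has rank 1, with invariant factors (1).

Computing H_k = (kernel of ∂_k) / (image of ∂_{k+1}):

  H_0: rank C_0 − rank ∂_1 = 4 − 3 = 1, and the invariant factors of ∂_1 are all 1, so H_0 = Z.
  H_1: rank ker ∂_1 − rank ∂_2 = (6 − 3) − 3 = 0, and the invariant factors of ∂_2 are all 1, so H_1 = 0.
  H_2: rank ker ∂_2 − rank ∂_3 = (4 − 3) − 1 = 0, and the invariant factors of ∂_3 are all 1, so H_2 = 0.
  H_3: rank ker ∂_3 − rank ∂_4 = (1 − 1) − 0 = 0, and there is no ∂_4, so H_3 = 0.

Hence the Betti numbers are b_0 = 1, b_1 = 0, b_2 = 0, b_3 = 0.

b_0 = 1, b_1 = 0, b_2 = 0, b_3 = 0.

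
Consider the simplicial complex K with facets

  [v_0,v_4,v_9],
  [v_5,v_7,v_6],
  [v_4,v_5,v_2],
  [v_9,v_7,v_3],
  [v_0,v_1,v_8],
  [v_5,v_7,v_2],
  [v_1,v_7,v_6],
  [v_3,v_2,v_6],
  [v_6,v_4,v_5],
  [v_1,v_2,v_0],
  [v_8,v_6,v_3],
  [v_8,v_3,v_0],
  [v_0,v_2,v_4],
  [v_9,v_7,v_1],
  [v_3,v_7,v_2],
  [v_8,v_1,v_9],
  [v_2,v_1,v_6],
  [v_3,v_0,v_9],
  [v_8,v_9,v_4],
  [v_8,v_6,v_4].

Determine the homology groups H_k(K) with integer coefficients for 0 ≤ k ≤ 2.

H_0 ≅ Z,  H_1 ≅ Z ⊕ Z/2,  H_2 = 0.

Fix the vertex order v_0 < v_1 < v_2 < v_3 < v_4 < v_5 < v_6 < v_7 < v_8 < v_9 and write every simplex with vertices in increasing order. Then dim K = 2 and the simplices of K are:

  0-simplices (10): [v_0], [v_1], [v_2], [v_3], [v_4], [v_5], [v_6], [v_7], [v_8], [v_9]
  1-simplices (30): (30 of them)
  2-simplices (20): (20 of them)

so the chain groups are C_0 ≅ Z^10, C_1 ≅ Z^30, C_2 ≅ Z^20.

The boundary map ∂_1: C_1 → C_0 sends each edge [p,q] (with p < q) to q − p.
This gives a 10×30 integer matrix of rank 9; reducing to Smith normal form yields diagonal entries (1,1,1,1,1,1,1,1,1).

The boundary map ∂_2: C_2 → C_1 maps a triangle to the signed sum of its edges. For instance
  ∂[v_0,v_3,v_9] = [v_3,v_9] − [v_0,v_9] + [v_0,v_3],
  ∂[v_0,v_2,v_4] = [v_2,v_4] − [v_0,v_4] + [v_0,v_2].
The 30×20 boundary matrix has rank 20 and Smith normal form diag(1,1,1,1,1,1,1,1,1,1,1,1,1,1,1,1,1,1,1,2).

Now H_k = ker ∂_k / im ∂_{k+1}, so:

  H_0: rank C_0 − rank ∂_1 = 10 − 9 = 1, and the invariant factors of ∂_1 are all 1, so H_0 ≅ Z.
  H_1: rank ker ∂_1 − rank ∂_2 = (30 − 9) − 20 = 1, and ∂_2 has invariant factor 2 > 1, so H_1 ≅ Z ⊕ Z/2.
  H_2: rank ker ∂_2 − rank ∂_3 = (20 − 20) − 0 = 0, and there is no ∂_3, so H_2 ≅ 0.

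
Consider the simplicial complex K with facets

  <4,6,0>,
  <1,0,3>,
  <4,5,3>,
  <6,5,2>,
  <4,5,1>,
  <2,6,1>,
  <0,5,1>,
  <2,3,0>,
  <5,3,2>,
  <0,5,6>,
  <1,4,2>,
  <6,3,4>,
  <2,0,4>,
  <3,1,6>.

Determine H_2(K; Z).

Fix the vertex order 0 < 1 < 2 < 3 < 4 < 5 < 6 and write every simplex with vertices in increasing order. Then dim K = 2 and the simplices of K are:

  0-simplices (7): [0], [1], [2], [3], [4], [5], [6]
  1-simplices (21): [0,1], [0,2], [0,3], [0,4], [0,5], [0,6], [1,2], [1,3], [1,4], [1,5], [1,6], [2,3], [2,4], [2,5], [2,6], [3,4], [3,5], [3,6], [4,5], [4,6], [5,6]
  2-simplices (14): [0,1,3], [0,1,5], [0,2,3], [0,2,4], [0,4,6], [0,5,6], [1,2,4], [1,2,6], [1,3,6], [1,4,5], [2,3,5], [2,5,6], [3,4,5], [3,4,6]

so the chain groups are C_0 ≅ Z^7, C_1 ≅ Z^21, C_2 ≅ Z^14.

∂_1: C_1 → C_0 sends each edge [p,q] (with p < q) to q − p. For instance
  ∂[0,5] = [5] − [0].
This gives a 7×21 integer matrix of rank 6; reducing to Smith normal form yields diagonal entries (1,1,1,1,1,1).

The boundary map ∂_2: C_2 → C_1 acts by ∂[p,q,r] = [q,r] − [p,r] + [p,q]. For instance
  ∂[1,2,6] = [2,6] − [1,6] + [1,2],
  ∂[1,3,6] = [3,6] − [1,6] + [1,3].
The 21×14 boundary matrix has rank 13 and Smith normal form diag(1,1,1,1,1,1,1,1,1,1,1,1,1).

From H_k ≅ ker(∂_k) / im(∂_{k+1}) we obtain:

  H_2: rank ker ∂_2 − rank ∂_3 = (14 − 13) − 0 = 1, and there is no ∂_3, so H_2 = Z.

H_2 = Z.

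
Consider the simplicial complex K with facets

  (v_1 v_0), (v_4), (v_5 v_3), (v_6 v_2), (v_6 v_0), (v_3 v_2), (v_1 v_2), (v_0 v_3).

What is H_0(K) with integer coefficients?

H_0 ≅ Z^2.

Fix the vertex order v_0 < v_1 < v_2 < v_3 < v_4 < v_5 < v_6 and write every simplex with vertices in increasing order. Then dim K = 1 and the simplices of K are:

  0-simplices (7): [v_0], [v_1], [v_2], [v_3], [v_4], [v_5], [v_6]
  1-simplices (7): [v_0,v_1], [v_0,v_3], [v_0,v_6], [v_1,v_2], [v_2,v_3], [v_2,v_6], [v_3,v_5]

giving chain groups C_0 ≅ Z^7, C_1 ≅ Z^7.

∂_1: C_1 → C_0 is given by ∂[p,q] = [q] − [p]. For instance
  ∂[v_2,v_3] = [v_3] − [v_2].
The 7×7 boundary matrix has rank 5 and Smith normal form diag(1,1,1,1,1).

Computing H_k = (kernel of ∂_k) / (image of ∂_{k+1}):

  H_0: rank C_0 − rank ∂_1 = 7 − 5 = 2, and the invariant factors of ∂_1 are all 1, so H_0 = Z^2.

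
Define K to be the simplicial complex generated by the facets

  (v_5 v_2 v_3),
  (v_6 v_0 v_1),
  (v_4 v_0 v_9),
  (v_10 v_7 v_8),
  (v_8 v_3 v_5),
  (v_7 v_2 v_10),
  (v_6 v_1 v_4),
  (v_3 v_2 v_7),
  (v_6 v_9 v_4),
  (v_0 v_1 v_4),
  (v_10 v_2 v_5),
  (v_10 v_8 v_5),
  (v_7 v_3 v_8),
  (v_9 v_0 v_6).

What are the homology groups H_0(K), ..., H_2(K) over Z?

H_0 = Z^2,  H_1 = 0,  H_2 = Z^2.

Fix the vertex order v_0 < v_1 < v_2 < v_3 < v_4 < v_5 < v_6 < v_7 < v_8 < v_9 < v_10 and write every simplex with vertices in increasing order. Then dim K = 2 and the simplices of K are:

  0-simplices (11): [v_0], [v_1], [v_2], [v_3], [v_4], [v_5], [v_6], [v_7], [v_8], [v_9], [v_10]
  1-simplices (21): (21 of them)
  2-simplices (14): (14 of them)

so the chain groups are C_0 ≅ Z^11, C_1 ≅ Z^21, C_2 ≅ Z^14.

The boundary map ∂_1: C_1 → C_0 maps an edge to its endpoints' difference, ∂[p,q] = q − p. For instance
  ∂[v_1,v_6] = [v_6] − [v_1].
The 11×21 boundary matrix has rank 9 and Smith normal form diag(1,1,1,1,1,1,1,1,1).

∂_2: C_2 → C_1 maps a triangle to the signed sum of its edges. For instance
  ∂[v_0,v_6,v_9] = [v_6,v_9] − [v_0,v_9] + [v_0,v_6],
  ∂[v_0,v_4,v_9] = [v_4,v_9] − [v_0,v_9] + [v_0,v_4].
As a 21×14 matrix over Z this has rank 12, with invariant factors (1,1,1,1,1,1,1,1,1,1,1,1).

Computing H_k = (kernel of ∂_k) / (image of ∂_{k+1}):

  H_0: rank C_0 − rank ∂_1 = 11 − 9 = 2, and the invariant factors of ∂_1 are all 1, so H_0 ≅ Z^2.
  H_1: rank ker ∂_1 − rank ∂_2 = (21 − 9) − 12 = 0, and the invariant factors of ∂_2 are all 1, so H_1 ≅ 0.
  H_2: rank ker ∂_2 − rank ∂_3 = (14 − 12) − 0 = 2, and there is no ∂_3, so H_2 ≅ Z^2.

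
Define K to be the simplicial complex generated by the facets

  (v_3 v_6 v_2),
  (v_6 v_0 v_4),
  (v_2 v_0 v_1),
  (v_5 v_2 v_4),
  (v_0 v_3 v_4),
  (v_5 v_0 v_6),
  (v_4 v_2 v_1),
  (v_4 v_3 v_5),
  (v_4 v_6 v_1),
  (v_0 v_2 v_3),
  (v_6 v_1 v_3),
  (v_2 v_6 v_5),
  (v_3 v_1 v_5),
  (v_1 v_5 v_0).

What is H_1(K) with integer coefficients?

We work with the vertex ordering v_0 < v_1 < v_2 < v_3 < v_4 < v_5 < v_6. The simplices of K, each written with vertices in increasing order, are:

  0-simplices (7): [v_0], [v_1], [v_2], [v_3], [v_4], [v_5], [v_6]
  1-simplices (21): (21 of them)
  2-simplices (14): (14 of them)

giving chain groups C_0 ≅ Z^7, C_1 ≅ Z^21, C_2 ≅ Z^14.

The boundary map ∂_1: C_1 → C_0 is given by ∂[p,q] = [q] − [p]. For instance
  ∂[v_4,v_6] = [v_6] − [v_4].
As a 7×21 matrix over Z this has rank 6, with invariant factors (1,1,1,1,1,1).

∂_2: C_2 → C_1 sends each 2-simplex [p,q,r] to [q,r] − [p,r] + [p,q]. For instance
  ∂[v_0,v_3,v_4] = [v_3,v_4] − [v_0,v_4] + [v_0,v_3],
  ∂[v_0,v_5,v_6] = [v_5,v_6] − [v_0,v_6] + [v_0,v_5].
The 21×14 boundary matrix has rank 13 and Smith normal form diag(1,1,1,1,1,1,1,1,1,1,1,1,1).

Reading off H_k = ker ∂_k / im ∂_{k+1}:

  H_1: rank ker ∂_1 − rank ∂_2 = (21 − 6) − 13 = 2, and the invariant factors of ∂_2 are all 1, so H_1 = Z^2.

H_1 = Z^2.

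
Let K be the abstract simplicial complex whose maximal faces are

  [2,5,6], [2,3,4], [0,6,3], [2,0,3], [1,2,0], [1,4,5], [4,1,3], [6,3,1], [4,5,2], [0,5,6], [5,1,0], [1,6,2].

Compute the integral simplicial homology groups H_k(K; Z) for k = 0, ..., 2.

H_0 = Z,  H_1 = Z/2Z,  H_2 = 0.

Fix the vertex order 0 < 1 < 2 < 3 < 4 < 5 < 6 and write every simplex with vertices in increasing order. Then dim K = 2 and the simplices of K are:

  0-simplices (7): [0], [1], [2], [3], [4], [5], [6]
  1-simplices (18): [0,1], [0,2], [0,3], [0,5], [0,6], [1,2], [1,3], [1,4], [1,5], [1,6], [2,3], [2,4], [2,5], [2,6], [3,4], [3,6], [4,5], [5,6]
  2-simplices (12): [0,1,2], [0,1,5], [0,2,3], [0,3,6], [0,5,6], [1,2,6], [1,3,4], [1,3,6], [1,4,5], [2,3,4], [2,4,5], [2,5,6]

Hence C_0 ≅ Z^7, C_1 ≅ Z^18, C_2 ≅ Z^12.

The boundary map ∂_1: C_1 → C_0 maps an edge to its endpoints' difference, ∂[p,q] = q − p.
As a 7×18 matrix over Z this has rank 6, with invariant factors (1,1,1,1,1,1).

∂_2: C_2 → C_1 maps a triangle to the signed sum of its edges. For instance
  ∂[2,3,4] = [3,4] − [2,4] + [2,3],
  ∂[1,2,6] = [2,6] − [1,6] + [1,2].
This gives a 18×12 integer matrix of rank 12; reducing to Smith normal form yields diagonal entries (1,1,1,1,1,1,1,1,1,1,1,2).

From H_k ≅ ker(∂_k) / im(∂_{k+1}) we obtain:

  H_0: rank C_0 − rank ∂_1 = 7 − 6 = 1, and the invariant factors of ∂_1 are all 1, so H_0 = Z.
  H_1: rank ker ∂_1 − rank ∂_2 = (18 − 6) − 12 = 0, and ∂_2 has invariant factor 2 > 1, so H_1 = Z/2Z.
  H_2: rank ker ∂_2 − rank ∂_3 = (12 − 12) − 0 = 0, and there is no ∂_3, so H_2 = 0.

As a check, the Euler characteristic is 7 − 18 + 12 = 1, which agrees with 1 − 0 + 0 = 1.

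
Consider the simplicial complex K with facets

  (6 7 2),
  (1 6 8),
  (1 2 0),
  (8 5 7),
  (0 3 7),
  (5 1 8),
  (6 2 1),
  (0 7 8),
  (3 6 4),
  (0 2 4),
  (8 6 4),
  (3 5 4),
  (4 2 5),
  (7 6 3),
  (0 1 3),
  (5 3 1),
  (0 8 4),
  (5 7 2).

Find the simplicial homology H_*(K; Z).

Order the vertices as 0 < 1 < 2 < 3 < 4 < 5 < 6 < 7 < 8. Listing each simplex with vertices in this order, K has dimension 2 with simplices:

  0-simplices (9): [0], [1], [2], [3], [4], [5], [6], [7], [8]
  1-simplices (27): (27 of them)
  2-simplices (18): [0,1,2], [0,1,3], [0,2,4], [0,3,7], [0,4,8], [0,7,8], [1,2,6], [1,3,5], [1,5,8], [1,6,8], [2,4,5], [2,5,7], [2,6,7], [3,4,5], [3,4,6], [3,6,7], [4,6,8], [5,7,8]

so the chain groups are C_0 ≅ Z^9, C_1 ≅ Z^27, C_2 ≅ Z^18.

Boundary ∂_1: C_1 → C_0 is given by ∂[p,q] = [q] − [p]. For instance
  ∂[6,8] = [8] − [6].
The 9×27 boundary matrix has rank 8 and Smith normal form diag(1,1,1,1,1,1,1,1).

∂_2: C_2 → C_1 maps a triangle to the signed sum of its edges. For instance
  ∂[2,6,7] = [6,7] − [2,7] + [2,6],
  ∂[1,2,6] = [2,6] − [1,6] + [1,2].
The resulting 27×18 matrix has rank 17, and its Smith normal form has invariant factors (1,1,1,1,1,1,1,1,1,1,1,1,1,1,1,1,1).

Reading off H_k = ker ∂_k / im ∂_{k+1}:

  H_0: rank C_0 − rank ∂_1 = 9 − 8 = 1, and the invariant factors of ∂_1 are all 1, so H_0 ≅ Z.
  H_1: rank ker ∂_1 − rank ∂_2 = (27 − 8) − 17 = 2, and the invariant factors of ∂_2 are all 1, so H_1 ≅ Z^2.
  H_2: rank ker ∂_2 − rank ∂_3 = (18 − 17) − 0 = 1, and there is no ∂_3, so H_2 ≅ Z.

As a check, the Euler characteristic is 9 − 27 + 18 = 0, which agrees with 1 − 2 + 1 = 0.

H_0 = Z,  H_1 = Z^2,  H_2 = Z.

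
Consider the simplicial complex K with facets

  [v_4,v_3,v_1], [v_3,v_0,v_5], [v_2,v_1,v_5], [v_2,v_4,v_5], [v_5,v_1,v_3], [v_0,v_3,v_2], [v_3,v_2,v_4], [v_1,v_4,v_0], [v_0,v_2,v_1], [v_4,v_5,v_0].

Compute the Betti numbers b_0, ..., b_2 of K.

Order the vertices as v_0 < v_1 < v_2 < v_3 < v_4 < v_5. Listing each simplex with vertices in this order, K has dimension 2 with simplices:

  0-simplices (6): [v_0], [v_1], [v_2], [v_3], [v_4], [v_5]
  1-simplices (15): (15 of them)
  2-simplices (10): [v_0,v_1,v_2], [v_0,v_1,v_4], [v_0,v_2,v_3], [v_0,v_3,v_5], [v_0,v_4,v_5], [v_1,v_2,v_5], [v_1,v_3,v_4], [v_1,v_3,v_5], [v_2,v_3,v_4], [v_2,v_4,v_5]

Hence C_0 ≅ Z^6, C_1 ≅ Z^15, C_2 ≅ Z^10.

Boundary ∂_1: C_1 → C_0 is given by ∂[p,q] = [q] − [p]. For instance
  ∂[v_4,v_5] = [v_5] − [v_4].
The 6×15 boundary matrix has rank 5 and Smith normal form diag(1,1,1,1,1).

The boundary map ∂_2: C_2 → C_1 acts by ∂[p,q,r] = [q,r] − [p,r] + [p,q]. For instance
  ∂[v_0,v_3,v_5] = [v_3,v_5] − [v_0,v_5] + [v_0,v_3],
  ∂[v_0,v_2,v_3] = [v_2,v_3] − [v_0,v_3] + [v_0,v_2].
The resulting 15×10 matrix has rank 10, and its Smith normal form has invariant factors (1,1,1,1,1,1,1,1,1,2).

Reading off H_k = ker ∂_k / im ∂_{k+1}:

  H_0: rank C_0 − rank ∂_1 = 6 − 5 = 1, and the invariant factors of ∂_1 are all 1, so H_0 = Z.
  H_1: rank ker ∂_1 − rank ∂_2 = (15 − 5) − 10 = 0, and ∂_2 has invariant factor 2 > 1, so H_1 = Z/2.
  H_2: rank ker ∂_2 − rank ∂_3 = (10 − 10) − 0 = 0, and there is no ∂_3, so H_2 = 0.

As a check, the Euler characteristic is 6 − 15 + 10 = 1, which agrees with 1 − 0 + 0 = 1.
(K is a triangulation of the real projective plane RP^2.)

Hence the Betti numbers are b_0 = 1, b_1 = 0, b_2 = 0.

b_0 = 1, b_1 = 0, b_2 = 0.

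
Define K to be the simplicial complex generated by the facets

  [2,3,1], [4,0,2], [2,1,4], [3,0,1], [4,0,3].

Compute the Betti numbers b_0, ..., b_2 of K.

b_0 = 1, b_1 = 1, b_2 = 0.

Take the total order 0 < 1 < 2 < 3 < 4 on the vertex set. Then K (dimension 2) consists of the simplices:

  0-simplices (5): [0], [1], [2], [3], [4]
  1-simplices (10): [0,1], [0,2], [0,3], [0,4], [1,2], [1,3], [1,4], [2,3], [2,4], [3,4]
  2-simplices (5): [0,1,3], [0,2,4], [0,3,4], [1,2,3], [1,2,4]

Hence C_0 ≅ Z^5, C_1 ≅ Z^10, C_2 ≅ Z^5.

The boundary map ∂_1: C_1 → C_0 sends each edge [p,q] (with p < q) to q − p.
The resulting 5×10 matrix has rank 4, and its Smith normal form has invariant factors (1,1,1,1).

The boundary map ∂_2: C_2 → C_1 acts by ∂[p,q,r] = [q,r] − [p,r] + [p,q]. For instance
  ∂[1,2,4] = [2,4] − [1,4] + [1,2],
  ∂[1,2,3] = [2,3] − [1,3] + [1,2].
As a 10×5 matrix over Z this has rank 5, with invariant factors (1,1,1,1,1).

From H_k ≅ ker(∂_k) / im(∂_{k+1}) we obtain:

  H_0: rank C_0 − rank ∂_1 = 5 − 4 = 1, and the invariant factors of ∂_1 are all 1, so H_0 = Z.
  H_1: rank ker ∂_1 − rank ∂_2 = (10 − 4) − 5 = 1, and the invariant factors of ∂_2 are all 1, so H_1 = Z.
  H_2: rank ker ∂_2 − rank ∂_3 = (5 − 5) − 0 = 0, and there is no ∂_3, so H_2 = 0.

As a check, the Euler characteristic is 5 − 10 + 5 = 0, which agrees with 1 − 1 + 0 = 0.

Hence the Betti numbers are b_0 = 1, b_1 = 1, b_2 = 0.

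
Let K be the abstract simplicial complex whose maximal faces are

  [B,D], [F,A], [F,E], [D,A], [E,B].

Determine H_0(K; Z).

H_0 = Z.

Order the vertices as A < B < D < E < F. Listing each simplex with vertices in this order, K has dimension 1 with simplices:

  0-simplices (5): A, B, D, E, F
  1-simplices (5): AD, AF, BD, BE, EF

Hence C_0 ≅ Z^5, C_1 ≅ Z^5.

The boundary map ∂_1: C_1 → C_0 maps an edge to its endpoints' difference, ∂[p,q] = q − p. For instance
  ∂EF = F − E.
The 5×5 boundary matrix has rank 4 and Smith normal form diag(1,1,1,1).

Now H_k = ker ∂_k / im ∂_{k+1}, so:

  H_0: rank C_0 − rank ∂_1 = 5 − 4 = 1, and the invariant factors of ∂_1 are all 1, so H_0 ≅ Z.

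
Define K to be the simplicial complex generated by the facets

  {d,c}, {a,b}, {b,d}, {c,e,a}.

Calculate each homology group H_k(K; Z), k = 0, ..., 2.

Fix the vertex order a < b < c < d < e and write every simplex with vertices in increasing order. Then dim K = 2 and the simplices of K are:

  0-simplices (5): a, b, c, d, e
  1-simplices (6): ab, ac, ae, bd, cd, ce
  2-simplices (1): ace

giving chain groups C_0 ≅ Z^5, C_1 ≅ Z^6, C_2 ≅ Z^1.

∂_1: C_1 → C_0 maps an edge to its endpoints' difference, ∂[p,q] = q − p. For instance
  ∂ce = e − c.
The 5×6 boundary matrix has rank 4 and Smith normal form diag(1,1,1,1).

The boundary map ∂_2: C_2 → C_1 maps a triangle to the signed sum of its edges. For instance
  ∂ace = ce − ae + ac.
The 6×1 boundary matrix has rank 1 and Smith normal form diag(1).

Reading off H_k = ker ∂_k / im ∂_{k+1}:

  H_0: rank C_0 − rank ∂_1 = 5 − 4 = 1, and the invariant factors of ∂_1 are all 1, so H_0 ≅ Z.
  H_1: rank ker ∂_1 − rank ∂_2 = (6 − 4) − 1 = 1, and the invariant factors of ∂_2 are all 1, so H_1 ≅ Z.
  H_2: rank ker ∂_2 − rank ∂_3 = (1 − 1) − 0 = 0, and there is no ∂_3, so H_2 ≅ 0.

H_0 ≅ Z,  H_1 ≅ Z,  H_2 = 0.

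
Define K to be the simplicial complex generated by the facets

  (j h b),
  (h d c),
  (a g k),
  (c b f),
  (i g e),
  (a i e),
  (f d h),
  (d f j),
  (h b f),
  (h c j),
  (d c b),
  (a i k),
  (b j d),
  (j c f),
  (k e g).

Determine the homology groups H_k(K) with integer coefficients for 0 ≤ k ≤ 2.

Fix the vertex order a < b < c < d < e < f < g < h < i < j < k and write every simplex with vertices in increasing order. Then dim K = 2 and the simplices of K are:

  0-simplices (11): a, b, c, d, e, f, g, h, i, j, k
  1-simplices (25): ae, ag, ai, ak, bc, bd, bf, bh, bj, cd, cf, ch, cj, df, dh, dj, eg, ei, ek, fh, fj, gi, gk, hj, ik
  2-simplices (15): aei, agk, aik, bcd, bcf, bdj, bfh, bhj, cdh, cfj, chj, dfh, dfj, egi, egk

giving chain groups C_0 ≅ Z^11, C_1 ≅ Z^25, C_2 ≅ Z^15.

The boundary map ∂_1: C_1 → C_0 maps an edge to its endpoints' difference, ∂[p,q] = q − p. For instance
  ∂bd = d − b.
The 11×25 boundary matrix has rank 9 and Smith normal form diag(1,1,1,1,1,1,1,1,1).

Boundary ∂_2: C_2 → C_1 sends each 2-simplex [p,q,r] to [q,r] − [p,r] + [p,q]. For instance
  ∂agk = gk − ak + ag,
  ∂bcd = cd − bd + bc.
The resulting 25×15 matrix has rank 15, and its Smith normal form has invariant factors (1,1,1,1,1,1,1,1,1,1,1,1,1,1,2).

Computing H_k = (kernel of ∂_k) / (image of ∂_{k+1}):

  H_0: rank C_0 − rank ∂_1 = 11 − 9 = 2, and the invariant factors of ∂_1 are all 1, so H_0 ≅ Z^2.
  H_1: rank ker ∂_1 − rank ∂_2 = (25 − 9) − 15 = 1, and ∂_2 has invariant factor 2 > 1, so H_1 ≅ Z ⊕ Z/2.
  H_2: rank ker ∂_2 − rank ∂_3 = (15 − 15) − 0 = 0, and there is no ∂_3, so H_2 ≅ 0.

H_0 ≅ Z^2,  H_1 ≅ Z ⊕ Z/2,  H_2 = 0.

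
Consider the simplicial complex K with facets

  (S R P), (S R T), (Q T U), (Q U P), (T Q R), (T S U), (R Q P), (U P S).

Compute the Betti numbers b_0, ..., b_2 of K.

b_0 = 1, b_1 = 0, b_2 = 1.

Take the total order P < Q < R < S < T < U on the vertex set. Then K (dimension 2) consists of the simplices:

  0-simplices (6): P, Q, R, S, T, U
  1-simplices (12): PQ, PR, PS, PU, QR, QT, QU, RS, RT, ST, SU, TU
  2-simplices (8): PQR, PQU, PRS, PSU, QRT, QTU, RST, STU

giving chain groups C_0 ≅ Z^6, C_1 ≅ Z^12, C_2 ≅ Z^8.

Boundary ∂_1: C_1 → C_0 maps an edge to its endpoints' difference, ∂[p,q] = q − p.
This gives a 6×12 integer matrix of rank 5; reducing to Smith normal form yields diagonal entries (1,1,1,1,1).

Boundary ∂_2: C_2 → C_1 maps a triangle to the signed sum of its edges. For instance
  ∂PQU = QU − PU + PQ,
  ∂PSU = SU − PU + PS.
The 12×8 boundary matrix has rank 7 and Smith normal form diag(1,1,1,1,1,1,1).

Reading off H_k = ker ∂_k / im ∂_{k+1}:

  H_0: rank C_0 − rank ∂_1 = 6 − 5 = 1, and the invariant factors of ∂_1 are all 1, so H_0 = Z.
  H_1: rank ker ∂_1 − rank ∂_2 = (12 − 5) − 7 = 0, and the invariant factors of ∂_2 are all 1, so H_1 = 0.
  H_2: rank ker ∂_2 − rank ∂_3 = (8 − 7) − 0 = 1, and there is no ∂_3, so H_2 = Z.

As a check, the Euler characteristic is 6 − 12 + 8 = 2, which agrees with 1 − 0 + 1 = 2.

Hence the Betti numbers are b_0 = 1, b_1 = 0, b_2 = 1.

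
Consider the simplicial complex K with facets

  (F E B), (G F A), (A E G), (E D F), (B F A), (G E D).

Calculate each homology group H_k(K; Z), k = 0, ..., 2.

H_0 = Z,  H_1 = Z,  H_2 = 0.

Order the vertices as A < B < D < E < F < G. Listing each simplex with vertices in this order, K has dimension 2 with simplices:

  0-simplices (6): A, B, D, E, F, G
  1-simplices (12): AB, AE, AF, AG, BE, BF, DE, DF, DG, EF, EG, FG
  2-simplices (6): ABF, AEG, AFG, BEF, DEF, DEG

so the chain groups are C_0 ≅ Z^6, C_1 ≅ Z^12, C_2 ≅ Z^6.

∂_1: C_1 → C_0 maps an edge to its endpoints' difference, ∂[p,q] = q − p. For instance
  ∂EG = G − E.
The 6×12 boundary matrix has rank 5 and Smith normal form diag(1,1,1,1,1).

The boundary map ∂_2: C_2 → C_1 maps a triangle to the signed sum of its edges. For instance
  ∂AEG = EG − AG + AE,
  ∂ABF = BF − AF + AB.
As a 12×6 matrix over Z this has rank 6, with invariant factors (1,1,1,1,1,1).

Now H_k = ker ∂_k / im ∂_{k+1}, so:

  H_0: rank C_0 − rank ∂_1 = 6 − 5 = 1, and the invariant factors of ∂_1 are all 1, so H_0 ≅ Z.
  H_1: rank ker ∂_1 − rank ∂_2 = (12 − 5) − 6 = 1, and the invariant factors of ∂_2 are all 1, so H_1 ≅ Z.
  H_2: rank ker ∂_2 − rank ∂_3 = (6 − 6) − 0 = 0, and there is no ∂_3, so H_2 ≅ 0.

(K is a triangulation of the cylinder S^1 x I.)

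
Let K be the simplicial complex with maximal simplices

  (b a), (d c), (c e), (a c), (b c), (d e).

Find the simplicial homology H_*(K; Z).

H_0 ≅ Z,  H_1 ≅ Z^2.

Take the total order a < b < c < d < e on the vertex set. Then K (dimension 1) consists of the simplices:

  0-simplices (5): a, b, c, d, e
  1-simplices (6): ab, ac, bc, cd, ce, de

Hence C_0 ≅ Z^5, C_1 ≅ Z^6.

Boundary ∂_1: C_1 → C_0 is given by ∂[p,q] = [q] − [p].
The 5×6 boundary matrix has rank 4 and Smith normal form diag(1,1,1,1).

From H_k ≅ ker(∂_k) / im(∂_{k+1}) we obtain:

  H_0: rank C_0 − rank ∂_1 = 5 − 4 = 1, and the invariant factors of ∂_1 are all 1, so H_0 = Z.
  H_1: rank ker ∂_1 − rank ∂_2 = (6 − 4) − 0 = 2, and there is no ∂_2, so H_1 = Z^2.

(K is a triangulation of a wedge of 2 circles.)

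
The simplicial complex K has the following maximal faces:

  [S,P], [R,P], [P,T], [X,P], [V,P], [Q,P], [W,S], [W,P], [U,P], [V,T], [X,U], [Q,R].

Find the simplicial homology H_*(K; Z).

H_0 ≅ Z,  H_1 ≅ Z^4.

We work with the vertex ordering P < Q < R < S < T < U < V < W < X. The simplices of K, each written with vertices in increasing order, are:

  0-simplices (9): P, Q, R, S, T, U, V, W, X
  1-simplices (12): PQ, PR, PS, PT, PU, PV, PW, PX, QR, SW, TV, UX

so the chain groups are C_0 ≅ Z^9, C_1 ≅ Z^12.

∂_1: C_1 → C_0 sends each edge [p,q] (with p < q) to q − p. For instance
  ∂PT = T − P.
The resulting 9×12 matrix has rank 8, and its Smith normal form has invariant factors (1,1,1,1,1,1,1,1).

From H_k ≅ ker(∂_k) / im(∂_{k+1}) we obtain:

  H_0: rank C_0 − rank ∂_1 = 9 − 8 = 1, and the invariant factors of ∂_1 are all 1, so H_0 ≅ Z.
  H_1: rank ker ∂_1 − rank ∂_2 = (12 − 8) − 0 = 4, and there is no ∂_2, so H_1 ≅ Z^4.

As a check, the Euler characteristic is 9 − 12 = -3, which agrees with 1 − 4 = -3.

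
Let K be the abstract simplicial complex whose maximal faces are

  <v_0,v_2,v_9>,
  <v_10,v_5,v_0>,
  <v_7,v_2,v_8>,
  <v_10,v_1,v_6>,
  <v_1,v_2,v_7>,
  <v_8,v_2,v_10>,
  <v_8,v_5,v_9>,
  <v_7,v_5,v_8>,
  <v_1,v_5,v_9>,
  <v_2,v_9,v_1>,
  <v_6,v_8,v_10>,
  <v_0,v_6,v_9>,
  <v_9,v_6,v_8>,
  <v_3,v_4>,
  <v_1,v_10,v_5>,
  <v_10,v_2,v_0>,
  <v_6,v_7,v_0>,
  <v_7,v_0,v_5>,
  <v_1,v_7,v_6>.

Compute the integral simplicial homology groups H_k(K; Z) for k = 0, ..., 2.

Fix the vertex order v_0 < v_1 < v_2 < v_3 < v_4 < v_5 < v_6 < v_7 < v_8 < v_9 < v_10 and write every simplex with vertices in increasing order. Then dim K = 2 and the simplices of K are:

  0-simplices (11): [v_0], [v_1], [v_2], [v_3], [v_4], [v_5], [v_6], [v_7], [v_8], [v_9], [v_10]
  1-simplices (28): (28 of them)
  2-simplices (18): (18 of them)

so the chain groups are C_0 ≅ Z^11, C_1 ≅ Z^28, C_2 ≅ Z^18.

∂_1: C_1 → C_0 is given by ∂[p,q] = [q] − [p]. For instance
  ∂[v_2,v_9] = [v_9] − [v_2].
The 11×28 boundary matrix has rank 9 and Smith normal form diag(1,1,1,1,1,1,1,1,1).

Boundary ∂_2: C_2 → C_1 sends each 2-simplex [p,q,r] to [q,r] − [p,r] + [p,q]. For instance
  ∂[v_0,v_2,v_10] = [v_2,v_10] − [v_0,v_10] + [v_0,v_2],
  ∂[v_5,v_8,v_9] = [v_8,v_9] − [v_5,v_9] + [v_5,v_8].
This gives a 28×18 integer matrix of rank 17; reducing to Smith normal form yields diagonal entries (1,1,1,1,1,1,1,1,1,1,1,1,1,1,1,1,1).

Now H_k = ker ∂_k / im ∂_{k+1}, so:

  H_0: rank C_0 − rank ∂_1 = 11 − 9 = 2, and the invariant factors of ∂_1 are all 1, so H_0 = Z^2.
  H_1: rank ker ∂_1 − rank ∂_2 = (28 − 9) − 17 = 2, and the invariant factors of ∂_2 are all 1, so H_1 = Z^2.
  H_2: rank ker ∂_2 − rank ∂_3 = (18 − 17) − 0 = 1, and there is no ∂_3, so H_2 = Z.

(K is a triangulation of the disjoint union of the 1-simplex and the torus T^2.)

H_0 ≅ Z^2,  H_1 ≅ Z^2,  H_2 ≅ Z.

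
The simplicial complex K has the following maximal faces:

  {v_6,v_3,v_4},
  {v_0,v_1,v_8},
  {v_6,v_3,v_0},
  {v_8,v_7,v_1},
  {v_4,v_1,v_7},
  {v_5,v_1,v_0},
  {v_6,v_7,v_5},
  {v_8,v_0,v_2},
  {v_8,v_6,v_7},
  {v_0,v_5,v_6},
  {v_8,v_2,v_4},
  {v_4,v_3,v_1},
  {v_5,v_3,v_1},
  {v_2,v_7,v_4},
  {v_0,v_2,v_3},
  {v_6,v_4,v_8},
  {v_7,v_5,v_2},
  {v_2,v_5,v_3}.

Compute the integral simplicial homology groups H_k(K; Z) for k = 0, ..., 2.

We work with the vertex ordering v_0 < v_1 < v_2 < v_3 < v_4 < v_5 < v_6 < v_7 < v_8. The simplices of K, each written with vertices in increasing order, are:

  0-simplices (9): [v_0], [v_1], [v_2], [v_3], [v_4], [v_5], [v_6], [v_7], [v_8]
  1-simplices (27): (27 of them)
  2-simplices (18): (18 of them)

giving chain groups C_0 ≅ Z^9, C_1 ≅ Z^27, C_2 ≅ Z^18.

The boundary map ∂_1: C_1 → C_0 maps an edge to its endpoints' difference, ∂[p,q] = q − p. For instance
  ∂[v_4,v_7] = [v_7] − [v_4].
The resulting 9×27 matrix has rank 8, and its Smith normal form has invariant factors (1,1,1,1,1,1,1,1).

∂_2: C_2 → C_1 acts by ∂[p,q,r] = [q,r] − [p,r] + [p,q]. For instance
  ∂[v_0,v_2,v_3] = [v_2,v_3] − [v_0,v_3] + [v_0,v_2],
  ∂[v_0,v_1,v_5] = [v_1,v_5] − [v_0,v_5] + [v_0,v_1].
This gives a 27×18 integer matrix of rank 18; reducing to Smith normal form yields diagonal entries (1,1,1,1,1,1,1,1,1,1,1,1,1,1,1,1,1,2).

Now H_k = ker ∂_k / im ∂_{k+1}, so:

  H_0: rank C_0 − rank ∂_1 = 9 − 8 = 1, and the invariant factors of ∂_1 are all 1, so H_0 ≅ Z.
  H_1: rank ker ∂_1 − rank ∂_2 = (27 − 8) − 18 = 1, and ∂_2 has invariant factor 2 > 1, so H_1 ≅ Z × Z/2.
  H_2: rank ker ∂_2 − rank ∂_3 = (18 − 18) − 0 = 0, and there is no ∂_3, so H_2 ≅ 0.

(K is a triangulation of the Klein bottle.)

H_0 ≅ Z,  H_1 ≅ Z × Z/2,  H_2 = 0.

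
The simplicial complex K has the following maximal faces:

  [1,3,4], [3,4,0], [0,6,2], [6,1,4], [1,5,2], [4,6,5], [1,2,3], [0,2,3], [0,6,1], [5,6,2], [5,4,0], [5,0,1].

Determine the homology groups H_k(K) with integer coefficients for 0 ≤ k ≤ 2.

H_0 ≅ Z,  H_1 ≅ Z/2,  H_2 = 0.

K has 7 vertices, 18 edges, 12 triangles.
rank ∂_0 = 0, rank ∂_1 = 6 ⇒ b_0 = 7 − 0 − 6 = 1; all invariant factors of ∂_1 are 1 so no torsion. So H_0 = Z.
rank ∂_1 = 6, rank ∂_2 = 12 ⇒ b_1 = 18 − 6 − 12 = 0; ∂_2 has invariant factor(s) [2] giving torsion. So H_1 = Z/2.
rank ∂_2 = 12, rank ∂_3 = 0 ⇒ b_2 = 12 − 12 − 0 = 0. So H_2 = 0.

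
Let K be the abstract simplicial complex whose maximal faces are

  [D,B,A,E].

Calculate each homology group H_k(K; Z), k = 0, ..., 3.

H_0 = Z,  H_1 = 0,  H_2 = 0,  H_3 = 0.

Order the vertices as A < B < D < E. Listing each simplex with vertices in this order, K has dimension 3 with simplices:

  0-simplices (4): A, B, D, E
  1-simplices (6): AB, AD, AE, BD, BE, DE
  2-simplices (4): ABD, ABE, ADE, BDE
  3-simplices (1): ABDE

Hence C_0 ≅ Z^4, C_1 ≅ Z^6, C_2 ≅ Z^4, C_3 ≅ Z^1.

Boundary ∂_1: C_1 → C_0 sends each edge [p,q] (with p < q) to q − p. For instance
  ∂AD = D − A.
This gives a 4×6 integer matrix of rank 3; reducing to Smith normal form yields diagonal entries (1,1,1).

∂_2: C_2 → C_1 maps a triangle to the signed sum of its edges. For instance
  ∂ABE = BE − AE + AB,
  ∂ABD = BD − AD + AB.
The 6×4 boundary matrix has rank 3 and Smith normal form diag(1,1,1).

∂_3: C_3 → C_2 sends each 3-simplex σ to the alternating sum Σ_i (−1)^i (σ with its i-th vertex removed). For instance
  ∂ABDE = BDE − ADE + ABE − ABD.
The 4×1 boundary matrix has rank 1 and Smith normal form diag(1).

From H_k ≅ ker(∂_k) / im(∂_{k+1}) we obtain:

  H_0: rank C_0 − rank ∂_1 = 4 − 3 = 1, and the invariant factors of ∂_1 are all 1, so H_0 = Z.
  H_1: rank ker ∂_1 − rank ∂_2 = (6 − 3) − 3 = 0, and the invariant factors of ∂_2 are all 1, so H_1 = 0.
  H_2: rank ker ∂_2 − rank ∂_3 = (4 − 3) − 1 = 0, and the invariant factors of ∂_3 are all 1, so H_2 = 0.
  H_3: rank ker ∂_3 − rank ∂_4 = (1 − 1) − 0 = 0, and there is no ∂_4, so H_3 = 0.

As a check, the Euler characteristic is 4 − 6 + 4 − 1 = 1, which agrees with 1 − 0 + 0 − 0 = 1.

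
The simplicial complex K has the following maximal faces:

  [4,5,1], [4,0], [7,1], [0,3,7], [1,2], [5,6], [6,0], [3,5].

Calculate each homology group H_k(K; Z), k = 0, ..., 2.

H_0 ≅ Z,  H_1 ≅ Z^3,  H_2 = 0.

Fix the vertex order 0 < 1 < 2 < 3 < 4 < 5 < 6 < 7 and write every simplex with vertices in increasing order. Then dim K = 2 and the simplices of K are:

  0-simplices (8): [0], [1], [2], [3], [4], [5], [6], [7]
  1-simplices (12): [0,3], [0,4], [0,6], [0,7], [1,2], [1,4], [1,5], [1,7], [3,5], [3,7], [4,5], [5,6]
  2-simplices (2): [0,3,7], [1,4,5]

so the chain groups are C_0 ≅ Z^8, C_1 ≅ Z^12, C_2 ≅ Z^2.

The boundary map ∂_1: C_1 → C_0 maps an edge to its endpoints' difference, ∂[p,q] = q − p. For instance
  ∂[0,7] = [7] − [0].
The 8×12 boundary matrix has rank 7 and Smith normal form diag(1,1,1,1,1,1,1).

The boundary map ∂_2: C_2 → C_1 acts by ∂[p,q,r] = [q,r] − [p,r] + [p,q]. For instance
  ∂[1,4,5] = [4,5] − [1,5] + [1,4],
  ∂[0,3,7] = [3,7] − [0,7] + [0,3].
As a 12×2 matrix over Z this has rank 2, with invariant factors (1,1).

Computing H_k = (kernel of ∂_k) / (image of ∂_{k+1}):

  H_0: rank C_0 − rank ∂_1 = 8 − 7 = 1, and the invariant factors of ∂_1 are all 1, so H_0 = Z.
  H_1: rank ker ∂_1 − rank ∂_2 = (12 − 7) − 2 = 3, and the invariant factors of ∂_2 are all 1, so H_1 = Z^3.
  H_2: rank ker ∂_2 − rank ∂_3 = (2 − 2) − 0 = 0, and there is no ∂_3, so H_2 = 0.

As a check, the Euler characteristic is 8 − 12 + 2 = -2, which agrees with 1 − 3 + 0 = -2.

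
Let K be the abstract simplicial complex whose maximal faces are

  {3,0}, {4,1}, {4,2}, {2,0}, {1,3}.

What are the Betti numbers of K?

Order the vertices as 0 < 1 < 2 < 3 < 4. Listing each simplex with vertices in this order, K has dimension 1 with simplices:

  0-simplices (5): [0], [1], [2], [3], [4]
  1-simplices (5): [0,2], [0,3], [1,3], [1,4], [2,4]

Hence C_0 ≅ Z^5, C_1 ≅ Z^5.

∂_1: C_1 → C_0 sends each edge [p,q] (with p < q) to q − p.
The 5×5 boundary matrix has rank 4 and Smith normal form diag(1,1,1,1).

Now H_k = ker ∂_k / im ∂_{k+1}, so:

  H_0: rank C_0 − rank ∂_1 = 5 − 4 = 1, and the invariant factors of ∂_1 are all 1, so H_0 = Z.
  H_1: rank ker ∂_1 − rank ∂_2 = (5 − 4) − 0 = 1, and there is no ∂_2, so H_1 = Z.

(K is a triangulation of the circle S^1.)

Hence the Betti numbers are b_0 = 1, b_1 = 1.

b_0 = 1, b_1 = 1.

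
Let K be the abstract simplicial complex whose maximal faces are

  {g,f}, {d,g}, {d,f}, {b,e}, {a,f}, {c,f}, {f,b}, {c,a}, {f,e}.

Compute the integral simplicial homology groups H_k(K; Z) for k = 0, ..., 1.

Take the total order a < b < c < d < e < f < g on the vertex set. Then K (dimension 1) consists of the simplices:

  0-simplices (7): a, b, c, d, e, f, g
  1-simplices (9): ac, af, be, bf, cf, df, dg, ef, fg

Hence C_0 ≅ Z^7, C_1 ≅ Z^9.

The boundary map ∂_1: C_1 → C_0 sends each edge [p,q] (with p < q) to q − p. For instance
  ∂cf = f − c.
As a 7×9 matrix over Z this has rank 6, with invariant factors (1,1,1,1,1,1).

Computing H_k = (kernel of ∂_k) / (image of ∂_{k+1}):

  H_0: rank C_0 − rank ∂_1 = 7 − 6 = 1, and the invariant factors of ∂_1 are all 1, so H_0 ≅ Z.
  H_1: rank ker ∂_1 − rank ∂_2 = (9 − 6) − 0 = 3, and there is no ∂_2, so H_1 ≅ Z^3.

H_0 = Z,  H_1 = Z^3.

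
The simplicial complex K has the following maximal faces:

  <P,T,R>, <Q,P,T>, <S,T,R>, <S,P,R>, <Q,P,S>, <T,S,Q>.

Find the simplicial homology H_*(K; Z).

H_0 ≅ Z,  H_1 = 0,  H_2 ≅ Z.

Fix the vertex order P < Q < R < S < T and write every simplex with vertices in increasing order. Then dim K = 2 and the simplices of K are:

  0-simplices (5): P, Q, R, S, T
  1-simplices (9): PQ, PR, PS, PT, QS, QT, RS, RT, ST
  2-simplices (6): PQS, PQT, PRS, PRT, QST, RST

so the chain groups are C_0 ≅ Z^5, C_1 ≅ Z^9, C_2 ≅ Z^6.

∂_1: C_1 → C_0 is given by ∂[p,q] = [q] − [p]. For instance
  ∂QT = T − Q.
The 5×9 boundary matrix has rank 4 and Smith normal form diag(1,1,1,1).

Boundary ∂_2: C_2 → C_1 maps a triangle to the signed sum of its edges. For instance
  ∂RST = ST − RT + RS,
  ∂PRS = RS − PS + PR.
As a 9×6 matrix over Z this has rank 5, with invariant factors (1,1,1,1,1).

From H_k ≅ ker(∂_k) / im(∂_{k+1}) we obtain:

  H_0: rank C_0 − rank ∂_1 = 5 − 4 = 1, and the invariant factors of ∂_1 are all 1, so H_0 = Z.
  H_1: rank ker ∂_1 − rank ∂_2 = (9 − 4) − 5 = 0, and the invariant factors of ∂_2 are all 1, so H_1 = 0.
  H_2: rank ker ∂_2 − rank ∂_3 = (6 − 5) − 0 = 1, and there is no ∂_3, so H_2 = Z.

As a check, the Euler characteristic is 5 − 9 + 6 = 2, which agrees with 1 − 0 + 1 = 2.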